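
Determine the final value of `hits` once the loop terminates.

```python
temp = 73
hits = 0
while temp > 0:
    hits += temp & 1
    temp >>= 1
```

Let's trace through this code step by step.

Initialize: temp = 73
Initialize: hits = 0
Entering loop: while temp > 0:
After iteration 1: temp = 36, hits = 1
After iteration 2: temp = 18, hits = 1
After iteration 3: temp = 9, hits = 1
After iteration 4: temp = 4, hits = 2
After iteration 5: temp = 2, hits = 2
After iteration 6: temp = 1, hits = 2
After iteration 7: temp = 0, hits = 3
Loop ends.

Final answer: 3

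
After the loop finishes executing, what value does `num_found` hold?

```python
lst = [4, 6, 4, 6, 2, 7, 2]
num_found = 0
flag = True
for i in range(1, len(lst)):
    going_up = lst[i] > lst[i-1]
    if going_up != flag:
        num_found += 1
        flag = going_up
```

Let's trace through this code step by step.

Initialize: lst = [4, 6, 4, 6, 2, 7, 2]
Initialize: num_found = 0
Initialize: flag = True
Entering loop: for i in range(1, len(lst)):
After iteration 1: i = 1, num_found = 0, flag = True, going_up = True
After iteration 2: i = 2, num_found = 1, flag = False, going_up = False
After iteration 3: i = 3, num_found = 2, flag = True, going_up = True
After iteration 4: i = 4, num_found = 3, flag = False, going_up = False
After iteration 5: i = 5, num_found = 4, flag = True, going_up = True
After iteration 6: i = 6, num_found = 5, flag = False, going_up = False
Loop ends.

Final answer: 5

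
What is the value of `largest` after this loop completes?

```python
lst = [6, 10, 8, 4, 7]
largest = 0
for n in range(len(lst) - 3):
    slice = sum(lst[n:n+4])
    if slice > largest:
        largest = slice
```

Let's trace through this code step by step.

Initialize: lst = [6, 10, 8, 4, 7]
Initialize: largest = 0
Entering loop: for n in range(len(lst) - 3):
After iteration 1: n = 0, largest = 28, slice = 28
After iteration 2: n = 1, largest = 29, slice = 29
Loop ends.

Final answer: 29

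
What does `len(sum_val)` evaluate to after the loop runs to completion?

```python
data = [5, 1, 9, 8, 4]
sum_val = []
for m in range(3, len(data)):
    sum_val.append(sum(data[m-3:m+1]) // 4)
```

Let's trace through this code step by step.

Initialize: data = [5, 1, 9, 8, 4]
Initialize: sum_val = []
Entering loop: for m in range(3, len(data)):
After iteration 1: m = 3, sum_val = [5]
After iteration 2: m = 4, sum_val = [5, 5]
Loop ends.
len(sum_val) = 2

Final answer: 2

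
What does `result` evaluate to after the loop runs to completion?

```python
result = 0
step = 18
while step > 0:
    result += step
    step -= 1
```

Let's trace through this code step by step.

Initialize: result = 0
Initialize: step = 18
Entering loop: while step > 0:
After iteration 1: result = 18, step = 17
After iteration 2: result = 35, step = 16
After iteration 3: result = 51, step = 15
After iteration 4: result = 66, step = 14
After iteration 5: result = 80, step = 13
After iteration 6: result = 93, step = 12
After iteration 7: result = 105, step = 11
After iteration 8: result = 116, step = 10
After iteration 9: result = 126, step = 9
After iteration 10: result = 135, step = 8
After iteration 11: result = 143, step = 7
After iteration 12: result = 150, step = 6
After iteration 13: result = 156, step = 5
After iteration 14: result = 161, step = 4
After iteration 15: result = 165, step = 3
After iteration 16: result = 168, step = 2
After iteration 17: result = 170, step = 1
After iteration 18: result = 171, step = 0
Loop ends.

Final answer: 171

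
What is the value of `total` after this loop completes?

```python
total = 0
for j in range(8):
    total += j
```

Let's trace through this code step by step.

Initialize: total = 0
Entering loop: for j in range(8):
After iteration 1: j = 0, total = 0
After iteration 2: j = 1, total = 1
After iteration 3: j = 2, total = 3
After iteration 4: j = 3, total = 6
After iteration 5: j = 4, total = 10
After iteration 6: j = 5, total = 15
After iteration 7: j = 6, total = 21
After iteration 8: j = 7, total = 28
Loop ends.

Final answer: 28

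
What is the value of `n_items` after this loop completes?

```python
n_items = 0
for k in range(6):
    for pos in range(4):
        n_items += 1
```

Let's trace through this code step by step.

Initialize: n_items = 0
Entering loop: for k in range(6):
After iteration 1: k = 0, n_items = 4
After iteration 2: k = 1, n_items = 8
After iteration 3: k = 2, n_items = 12
After iteration 4: k = 3, n_items = 16
After iteration 5: k = 4, n_items = 20
After iteration 6: k = 5, n_items = 24
Loop ends.

Final answer: 24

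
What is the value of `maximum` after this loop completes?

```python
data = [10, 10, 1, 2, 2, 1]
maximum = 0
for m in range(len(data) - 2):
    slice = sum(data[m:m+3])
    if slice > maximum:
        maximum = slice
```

Let's trace through this code step by step.

Initialize: data = [10, 10, 1, 2, 2, 1]
Initialize: maximum = 0
Entering loop: for m in range(len(data) - 2):
After iteration 1: m = 0, maximum = 21, slice = 21
After iteration 2: m = 1, maximum = 21, slice = 13
After iteration 3: m = 2, maximum = 21, slice = 5
After iteration 4: m = 3, maximum = 21, slice = 5
Loop ends.

Final answer: 21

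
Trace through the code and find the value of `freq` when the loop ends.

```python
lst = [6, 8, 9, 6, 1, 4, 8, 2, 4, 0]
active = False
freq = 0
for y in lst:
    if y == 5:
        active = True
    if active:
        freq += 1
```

Let's trace through this code step by step.

Initialize: lst = [6, 8, 9, 6, 1, 4, 8, 2, 4, 0]
Initialize: active = False
Initialize: freq = 0
Entering loop: for y in lst:
After iteration 1: y = 6, freq = 0
After iteration 2: y = 8, freq = 0
After iteration 3: y = 9, freq = 0
After iteration 4: y = 6, freq = 0
After iteration 5: y = 1, freq = 0
After iteration 6: y = 4, freq = 0
After iteration 7: y = 8, freq = 0
After iteration 8: y = 2, freq = 0
After iteration 9: y = 4, freq = 0
After iteration 10: y = 0, freq = 0
Loop ends.

Final answer: 0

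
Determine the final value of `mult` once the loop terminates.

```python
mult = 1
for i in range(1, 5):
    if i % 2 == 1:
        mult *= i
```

Let's trace through this code step by step.

Initialize: mult = 1
Entering loop: for i in range(1, 5):
After iteration 1: i = 1, mult = 1
After iteration 2: i = 2, mult = 1
After iteration 3: i = 3, mult = 3
After iteration 4: i = 4, mult = 3
Loop ends.

Final answer: 3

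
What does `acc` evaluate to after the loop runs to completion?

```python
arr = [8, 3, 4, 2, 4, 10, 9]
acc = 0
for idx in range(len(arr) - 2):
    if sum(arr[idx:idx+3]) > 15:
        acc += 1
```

Let's trace through this code step by step.

Initialize: arr = [8, 3, 4, 2, 4, 10, 9]
Initialize: acc = 0
Entering loop: for idx in range(len(arr) - 2):
After iteration 1: idx = 0, acc = 0
After iteration 2: idx = 1, acc = 0
After iteration 3: idx = 2, acc = 0
After iteration 4: idx = 3, acc = 1
After iteration 5: idx = 4, acc = 2
Loop ends.

Final answer: 2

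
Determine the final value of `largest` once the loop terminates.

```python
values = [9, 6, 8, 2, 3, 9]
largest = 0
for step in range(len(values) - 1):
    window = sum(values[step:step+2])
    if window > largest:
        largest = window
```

Let's trace through this code step by step.

Initialize: values = [9, 6, 8, 2, 3, 9]
Initialize: largest = 0
Entering loop: for step in range(len(values) - 1):
After iteration 1: step = 0, largest = 15, window = 15
After iteration 2: step = 1, largest = 15, window = 14
After iteration 3: step = 2, largest = 15, window = 10
After iteration 4: step = 3, largest = 15, window = 5
After iteration 5: step = 4, largest = 15, window = 12
Loop ends.

Final answer: 15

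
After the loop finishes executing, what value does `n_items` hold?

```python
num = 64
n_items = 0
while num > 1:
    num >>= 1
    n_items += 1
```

Let's trace through this code step by step.

Initialize: num = 64
Initialize: n_items = 0
Entering loop: while num > 1:
After iteration 1: num = 32, n_items = 1
After iteration 2: num = 16, n_items = 2
After iteration 3: num = 8, n_items = 3
After iteration 4: num = 4, n_items = 4
After iteration 5: num = 2, n_items = 5
After iteration 6: num = 1, n_items = 6
Loop ends.

Final answer: 6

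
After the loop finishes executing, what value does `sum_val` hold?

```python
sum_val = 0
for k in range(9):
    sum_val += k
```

Let's trace through this code step by step.

Initialize: sum_val = 0
Entering loop: for k in range(9):
After iteration 1: k = 0, sum_val = 0
After iteration 2: k = 1, sum_val = 1
After iteration 3: k = 2, sum_val = 3
After iteration 4: k = 3, sum_val = 6
After iteration 5: k = 4, sum_val = 10
After iteration 6: k = 5, sum_val = 15
After iteration 7: k = 6, sum_val = 21
After iteration 8: k = 7, sum_val = 28
After iteration 9: k = 8, sum_val = 36
Loop ends.

Final answer: 36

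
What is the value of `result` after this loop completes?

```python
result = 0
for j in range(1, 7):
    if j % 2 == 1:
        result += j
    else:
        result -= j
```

Let's trace through this code step by step.

Initialize: result = 0
Entering loop: for j in range(1, 7):
After iteration 1: j = 1, result = 1
After iteration 2: j = 2, result = -1
After iteration 3: j = 3, result = 2
After iteration 4: j = 4, result = -2
After iteration 5: j = 5, result = 3
After iteration 6: j = 6, result = -3
Loop ends.

Final answer: -3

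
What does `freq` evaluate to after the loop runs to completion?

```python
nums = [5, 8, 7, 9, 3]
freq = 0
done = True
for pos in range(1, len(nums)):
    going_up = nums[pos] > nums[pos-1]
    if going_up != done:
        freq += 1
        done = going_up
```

Let's trace through this code step by step.

Initialize: nums = [5, 8, 7, 9, 3]
Initialize: freq = 0
Initialize: done = True
Entering loop: for pos in range(1, len(nums)):
After iteration 1: pos = 1, freq = 0, done = True, going_up = True
After iteration 2: pos = 2, freq = 1, done = False, going_up = False
After iteration 3: pos = 3, freq = 2, done = True, going_up = True
After iteration 4: pos = 4, freq = 3, done = False, going_up = False
Loop ends.

Final answer: 3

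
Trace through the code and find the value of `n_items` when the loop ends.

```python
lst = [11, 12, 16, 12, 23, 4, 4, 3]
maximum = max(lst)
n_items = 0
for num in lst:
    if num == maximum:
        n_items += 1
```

Let's trace through this code step by step.

Initialize: lst = [11, 12, 16, 12, 23, 4, 4, 3]
Initialize: maximum = 23
Initialize: n_items = 0
Entering loop: for num in lst:
After iteration 1: num = 11, n_items = 0
After iteration 2: num = 12, n_items = 0
After iteration 3: num = 16, n_items = 0
After iteration 4: num = 12, n_items = 0
After iteration 5: num = 23, n_items = 1
After iteration 6: num = 4, n_items = 1
After iteration 7: num = 4, n_items = 1
After iteration 8: num = 3, n_items = 1
Loop ends.

Final answer: 1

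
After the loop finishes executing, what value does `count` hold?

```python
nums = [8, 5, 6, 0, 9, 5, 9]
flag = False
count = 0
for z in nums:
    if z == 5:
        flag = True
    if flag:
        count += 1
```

Let's trace through this code step by step.

Initialize: nums = [8, 5, 6, 0, 9, 5, 9]
Initialize: flag = False
Initialize: count = 0
Entering loop: for z in nums:
After iteration 1: z = 8, flag = False, count = 0
After iteration 2: z = 5, flag = True, count = 1
After iteration 3: z = 6, flag = True, count = 2
After iteration 4: z = 0, flag = True, count = 3
After iteration 5: z = 9, flag = True, count = 4
After iteration 6: z = 5, flag = True, count = 5
After iteration 7: z = 9, flag = True, count = 6
Loop ends.

Final answer: 6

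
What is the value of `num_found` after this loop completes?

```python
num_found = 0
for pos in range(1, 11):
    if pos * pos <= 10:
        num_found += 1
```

Let's trace through this code step by step.

Initialize: num_found = 0
Entering loop: for pos in range(1, 11):
After iteration 1: pos = 1, num_found = 1
After iteration 2: pos = 2, num_found = 2
After iteration 3: pos = 3, num_found = 3
After iteration 4: pos = 4, num_found = 3
After iteration 5: pos = 5, num_found = 3
After iteration 6: pos = 6, num_found = 3
After iteration 7: pos = 7, num_found = 3
After iteration 8: pos = 8, num_found = 3
After iteration 9: pos = 9, num_found = 3
After iteration 10: pos = 10, num_found = 3
Loop ends.

Final answer: 3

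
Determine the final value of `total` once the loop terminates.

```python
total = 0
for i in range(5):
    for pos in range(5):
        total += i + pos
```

Let's trace through this code step by step.

Initialize: total = 0
Entering loop: for i in range(5):
After iteration 1: i = 0, total = 10
After iteration 2: i = 1, total = 25
After iteration 3: i = 2, total = 45
After iteration 4: i = 3, total = 70
After iteration 5: i = 4, total = 100
Loop ends.

Final answer: 100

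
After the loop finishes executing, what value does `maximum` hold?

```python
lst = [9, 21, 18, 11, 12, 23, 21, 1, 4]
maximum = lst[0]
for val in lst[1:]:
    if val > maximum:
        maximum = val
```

Let's trace through this code step by step.

Initialize: lst = [9, 21, 18, 11, 12, 23, 21, 1, 4]
Initialize: maximum = 9
Entering loop: for val in lst[1:]:
After iteration 1: val = 21, maximum = 21
After iteration 2: val = 18, maximum = 21
After iteration 3: val = 11, maximum = 21
After iteration 4: val = 12, maximum = 21
After iteration 5: val = 23, maximum = 23
After iteration 6: val = 21, maximum = 23
After iteration 7: val = 1, maximum = 23
After iteration 8: val = 4, maximum = 23
Loop ends.

Final answer: 23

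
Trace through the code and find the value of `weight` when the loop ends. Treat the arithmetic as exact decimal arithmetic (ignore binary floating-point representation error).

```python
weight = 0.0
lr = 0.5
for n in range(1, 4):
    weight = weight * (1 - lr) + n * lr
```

Let's trace through this code step by step.

Initialize: weight = 0.0
Initialize: lr = 0.5
Entering loop: for n in range(1, 4):
After iteration 1: n = 1, weight = 0.5
After iteration 2: n = 2, weight = 1.25
After iteration 3: n = 3, weight = 2.125
Loop ends.

Final answer: 2.125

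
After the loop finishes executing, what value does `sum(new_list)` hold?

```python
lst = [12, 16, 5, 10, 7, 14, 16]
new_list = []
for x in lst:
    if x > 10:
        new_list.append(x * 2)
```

Let's trace through this code step by step.

Initialize: lst = [12, 16, 5, 10, 7, 14, 16]
Initialize: new_list = []
Entering loop: for x in lst:
After iteration 1: x = 12, new_list = [24]
After iteration 2: x = 16, new_list = [24, 32]
After iteration 3: x = 5, new_list = [24, 32]
After iteration 4: x = 10, new_list = [24, 32]
After iteration 5: x = 7, new_list = [24, 32]
After iteration 6: x = 14, new_list = [24, 32, 28]
After iteration 7: x = 16, new_list = [24, 32, 28, 32]
Loop ends.
sum(new_list) = 116

Final answer: 116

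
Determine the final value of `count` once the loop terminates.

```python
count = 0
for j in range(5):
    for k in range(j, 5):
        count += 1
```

Let's trace through this code step by step.

Initialize: count = 0
Entering loop: for j in range(5):
After iteration 1: j = 0, count = 5
After iteration 2: j = 1, count = 9
After iteration 3: j = 2, count = 12
After iteration 4: j = 3, count = 14
After iteration 5: j = 4, count = 15
Loop ends.

Final answer: 15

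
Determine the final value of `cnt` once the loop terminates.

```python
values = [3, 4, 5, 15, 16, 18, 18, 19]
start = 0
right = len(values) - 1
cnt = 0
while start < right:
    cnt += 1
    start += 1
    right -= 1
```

Let's trace through this code step by step.

Initialize: values = [3, 4, 5, 15, 16, 18, 18, 19]
Initialize: start = 0
Initialize: right = 7
Initialize: cnt = 0
Entering loop: while start < right:
After iteration 1: start = 1, right = 6, cnt = 1
After iteration 2: start = 2, right = 5, cnt = 2
After iteration 3: start = 3, right = 4, cnt = 3
After iteration 4: start = 4, right = 3, cnt = 4
Loop ends.

Final answer: 4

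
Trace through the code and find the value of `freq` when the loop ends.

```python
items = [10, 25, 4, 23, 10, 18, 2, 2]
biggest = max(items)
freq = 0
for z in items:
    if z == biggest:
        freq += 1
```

Let's trace through this code step by step.

Initialize: items = [10, 25, 4, 23, 10, 18, 2, 2]
Initialize: biggest = 25
Initialize: freq = 0
Entering loop: for z in items:
After iteration 1: z = 10, freq = 0
After iteration 2: z = 25, freq = 1
After iteration 3: z = 4, freq = 1
After iteration 4: z = 23, freq = 1
After iteration 5: z = 10, freq = 1
After iteration 6: z = 18, freq = 1
After iteration 7: z = 2, freq = 1
After iteration 8: z = 2, freq = 1
Loop ends.

Final answer: 1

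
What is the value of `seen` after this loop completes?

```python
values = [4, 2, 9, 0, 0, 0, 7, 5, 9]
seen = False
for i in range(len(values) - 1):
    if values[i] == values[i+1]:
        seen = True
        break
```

Let's trace through this code step by step.

Initialize: values = [4, 2, 9, 0, 0, 0, 7, 5, 9]
Initialize: seen = False
Entering loop: for i in range(len(values) - 1):
After iteration 1: i = 0, seen = False
After iteration 2: i = 1, seen = False
After iteration 3: i = 2, seen = False
After iteration 4: i = 3, seen = True
Loop ends.

Final answer: True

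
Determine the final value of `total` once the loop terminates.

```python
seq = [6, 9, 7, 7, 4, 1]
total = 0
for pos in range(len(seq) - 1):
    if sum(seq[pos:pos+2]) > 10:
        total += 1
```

Let's trace through this code step by step.

Initialize: seq = [6, 9, 7, 7, 4, 1]
Initialize: total = 0
Entering loop: for pos in range(len(seq) - 1):
After iteration 1: pos = 0, total = 1
After iteration 2: pos = 1, total = 2
After iteration 3: pos = 2, total = 3
After iteration 4: pos = 3, total = 4
After iteration 5: pos = 4, total = 4
Loop ends.

Final answer: 4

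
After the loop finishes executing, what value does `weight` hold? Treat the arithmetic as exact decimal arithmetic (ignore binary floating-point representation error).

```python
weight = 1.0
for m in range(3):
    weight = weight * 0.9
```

Let's trace through this code step by step.

Initialize: weight = 1.0
Entering loop: for m in range(3):
After iteration 1: m = 0, weight = 0.9
After iteration 2: m = 1, weight = 0.81
After iteration 3: m = 2, weight = 0.729
Loop ends.

Final answer: 0.729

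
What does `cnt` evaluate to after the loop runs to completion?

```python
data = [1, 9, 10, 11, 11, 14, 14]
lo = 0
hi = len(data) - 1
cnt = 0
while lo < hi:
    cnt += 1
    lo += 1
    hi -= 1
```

Let's trace through this code step by step.

Initialize: data = [1, 9, 10, 11, 11, 14, 14]
Initialize: lo = 0
Initialize: hi = 6
Initialize: cnt = 0
Entering loop: while lo < hi:
After iteration 1: lo = 1, hi = 5, cnt = 1
After iteration 2: lo = 2, hi = 4, cnt = 2
After iteration 3: lo = 3, hi = 3, cnt = 3
Loop ends.

Final answer: 3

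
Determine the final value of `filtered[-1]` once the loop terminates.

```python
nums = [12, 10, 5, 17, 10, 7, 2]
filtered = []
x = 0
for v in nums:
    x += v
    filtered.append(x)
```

Let's trace through this code step by step.

Initialize: nums = [12, 10, 5, 17, 10, 7, 2]
Initialize: filtered = []
Initialize: x = 0
Entering loop: for v in nums:
After iteration 1: v = 12, filtered = [12], x = 12
After iteration 2: v = 10, filtered = [12, 22], x = 22
After iteration 3: v = 5, filtered = [12, 22, 27], x = 27
After iteration 4: v = 17, filtered = [12, 22, 27, 44], x = 44
After iteration 5: v = 10, filtered = [12, 22, 27, 44, 54], x = 54
After iteration 6: v = 7, filtered = [12, 22, 27, 44, 54, 61], x = 61
After iteration 7: v = 2, filtered = [12, 22, 27, 44, 54, 61, 63], x = 63
Loop ends.
filtered[-1] = 63

Final answer: 63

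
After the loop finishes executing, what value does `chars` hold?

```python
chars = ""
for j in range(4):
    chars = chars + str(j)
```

Let's trace through this code step by step.

Initialize: chars = ''
Entering loop: for j in range(4):
After iteration 1: j = 0, chars = '0'
After iteration 2: j = 1, chars = '01'
After iteration 3: j = 2, chars = '012'
After iteration 4: j = 3, chars = '0123'
Loop ends.

Final answer: '0123'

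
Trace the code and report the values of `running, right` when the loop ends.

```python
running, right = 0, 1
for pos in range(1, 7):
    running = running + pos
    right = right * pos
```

Let's trace through this code step by step.

Initialize: running = 0
Initialize: right = 1
Entering loop: for pos in range(1, 7):
After iteration 1: pos = 1, running = 1, right = 1
After iteration 2: pos = 2, running = 3, right = 2
After iteration 3: pos = 3, running = 6, right = 6
After iteration 4: pos = 4, running = 10, right = 24
After iteration 5: pos = 5, running = 15, right = 120
After iteration 6: pos = 6, running = 21, right = 720
Loop ends.

Final answer: 21, 720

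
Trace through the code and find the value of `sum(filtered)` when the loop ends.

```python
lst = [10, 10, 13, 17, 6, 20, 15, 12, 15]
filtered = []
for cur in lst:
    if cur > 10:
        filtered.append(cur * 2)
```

Let's trace through this code step by step.

Initialize: lst = [10, 10, 13, 17, 6, 20, 15, 12, 15]
Initialize: filtered = []
Entering loop: for cur in lst:
After iteration 1: cur = 10, filtered = []
After iteration 2: cur = 10, filtered = []
After iteration 3: cur = 13, filtered = [26]
After iteration 4: cur = 17, filtered = [26, 34]
After iteration 5: cur = 6, filtered = [26, 34]
After iteration 6: cur = 20, filtered = [26, 34, 40]
After iteration 7: cur = 15, filtered = [26, 34, 40, 30]
After iteration 8: cur = 12, filtered = [26, 34, 40, 30, 24]
After iteration 9: cur = 15, filtered = [26, 34, 40, 30, 24, 30]
Loop ends.
sum(filtered) = 184

Final answer: 184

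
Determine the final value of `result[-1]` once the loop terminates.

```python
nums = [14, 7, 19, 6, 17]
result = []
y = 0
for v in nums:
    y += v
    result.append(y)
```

Let's trace through this code step by step.

Initialize: nums = [14, 7, 19, 6, 17]
Initialize: result = []
Initialize: y = 0
Entering loop: for v in nums:
After iteration 1: v = 14, result = [14], y = 14
After iteration 2: v = 7, result = [14, 21], y = 21
After iteration 3: v = 19, result = [14, 21, 40], y = 40
After iteration 4: v = 6, result = [14, 21, 40, 46], y = 46
After iteration 5: v = 17, result = [14, 21, 40, 46, 63], y = 63
Loop ends.
result[-1] = 63

Final answer: 63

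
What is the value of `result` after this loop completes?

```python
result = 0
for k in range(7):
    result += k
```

Let's trace through this code step by step.

Initialize: result = 0
Entering loop: for k in range(7):
After iteration 1: k = 0, result = 0
After iteration 2: k = 1, result = 1
After iteration 3: k = 2, result = 3
After iteration 4: k = 3, result = 6
After iteration 5: k = 4, result = 10
After iteration 6: k = 5, result = 15
After iteration 7: k = 6, result = 21
Loop ends.

Final answer: 21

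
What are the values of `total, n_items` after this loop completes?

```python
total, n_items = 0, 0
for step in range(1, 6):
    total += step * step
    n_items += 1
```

Let's trace through this code step by step.

Initialize: total = 0
Initialize: n_items = 0
Entering loop: for step in range(1, 6):
After iteration 1: step = 1, total = 1, n_items = 1
After iteration 2: step = 2, total = 5, n_items = 2
After iteration 3: step = 3, total = 14, n_items = 3
After iteration 4: step = 4, total = 30, n_items = 4
After iteration 5: step = 5, total = 55, n_items = 5
Loop ends.

Final answer: 55, 5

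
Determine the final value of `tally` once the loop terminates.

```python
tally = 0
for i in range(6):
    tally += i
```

Let's trace through this code step by step.

Initialize: tally = 0
Entering loop: for i in range(6):
After iteration 1: i = 0, tally = 0
After iteration 2: i = 1, tally = 1
After iteration 3: i = 2, tally = 3
After iteration 4: i = 3, tally = 6
After iteration 5: i = 4, tally = 10
After iteration 6: i = 5, tally = 15
Loop ends.

Final answer: 15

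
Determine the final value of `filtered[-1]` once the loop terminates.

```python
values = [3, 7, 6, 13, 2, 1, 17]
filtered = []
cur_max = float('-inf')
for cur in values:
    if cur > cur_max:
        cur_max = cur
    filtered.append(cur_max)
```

Let's trace through this code step by step.

Initialize: values = [3, 7, 6, 13, 2, 1, 17]
Initialize: filtered = []
Initialize: cur_max = -inf
Entering loop: for cur in values:
After iteration 1: cur = 3, filtered = [3], cur_max = 3
After iteration 2: cur = 7, filtered = [3, 7], cur_max = 7
After iteration 3: cur = 6, filtered = [3, 7, 7], cur_max = 7
After iteration 4: cur = 13, filtered = [3, 7, 7, 13], cur_max = 13
After iteration 5: cur = 2, filtered = [3, 7, 7, 13, 13], cur_max = 13
After iteration 6: cur = 1, filtered = [3, 7, 7, 13, 13, 13], cur_max = 13
After iteration 7: cur = 17, filtered = [3, 7, 7, 13, 13, 13, 17], cur_max = 17
Loop ends.
filtered[-1] = 17

Final answer: 17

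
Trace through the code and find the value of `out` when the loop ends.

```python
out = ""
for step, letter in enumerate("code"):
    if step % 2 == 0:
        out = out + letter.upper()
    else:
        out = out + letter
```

Let's trace through this code step by step.

Initialize: out = ''
Entering loop: for step, letter in enumerate("code"):
After iteration 1: step = 0, letter = 'c', out = 'C'
After iteration 2: step = 1, letter = 'o', out = 'Co'
After iteration 3: step = 2, letter = 'd', out = 'CoD'
After iteration 4: step = 3, letter = 'e', out = 'CoDe'
Loop ends.

Final answer: 'CoDe'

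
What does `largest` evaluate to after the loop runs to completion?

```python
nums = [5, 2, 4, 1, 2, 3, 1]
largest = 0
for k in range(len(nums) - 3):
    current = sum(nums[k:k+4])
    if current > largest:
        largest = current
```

Let's trace through this code step by step.

Initialize: nums = [5, 2, 4, 1, 2, 3, 1]
Initialize: largest = 0
Entering loop: for k in range(len(nums) - 3):
After iteration 1: k = 0, largest = 12, current = 12
After iteration 2: k = 1, largest = 12, current = 9
After iteration 3: k = 2, largest = 12, current = 10
After iteration 4: k = 3, largest = 12, current = 7
Loop ends.

Final answer: 12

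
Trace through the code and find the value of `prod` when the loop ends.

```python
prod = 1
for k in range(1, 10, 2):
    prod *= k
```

Let's trace through this code step by step.

Initialize: prod = 1
Entering loop: for k in range(1, 10, 2):
After iteration 1: k = 1, prod = 1
After iteration 2: k = 3, prod = 3
After iteration 3: k = 5, prod = 15
After iteration 4: k = 7, prod = 105
After iteration 5: k = 9, prod = 945
Loop ends.

Final answer: 945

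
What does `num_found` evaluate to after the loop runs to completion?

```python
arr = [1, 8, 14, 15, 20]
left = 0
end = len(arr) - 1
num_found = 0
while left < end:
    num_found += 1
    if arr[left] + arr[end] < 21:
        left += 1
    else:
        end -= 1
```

Let's trace through this code step by step.

Initialize: arr = [1, 8, 14, 15, 20]
Initialize: left = 0
Initialize: end = 4
Initialize: num_found = 0
Entering loop: while left < end:
After iteration 1: left = 0, end = 3, num_found = 1
After iteration 2: left = 1, end = 3, num_found = 2
After iteration 3: left = 1, end = 2, num_found = 3
After iteration 4: left = 1, end = 1, num_found = 4
Loop ends.

Final answer: 4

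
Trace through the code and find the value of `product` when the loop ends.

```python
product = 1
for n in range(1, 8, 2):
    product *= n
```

Let's trace through this code step by step.

Initialize: product = 1
Entering loop: for n in range(1, 8, 2):
After iteration 1: n = 1, product = 1
After iteration 2: n = 3, product = 3
After iteration 3: n = 5, product = 15
After iteration 4: n = 7, product = 105
Loop ends.

Final answer: 105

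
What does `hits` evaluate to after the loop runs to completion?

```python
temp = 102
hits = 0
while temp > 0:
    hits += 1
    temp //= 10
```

Let's trace through this code step by step.

Initialize: temp = 102
Initialize: hits = 0
Entering loop: while temp > 0:
After iteration 1: temp = 10, hits = 1
After iteration 2: temp = 1, hits = 2
After iteration 3: temp = 0, hits = 3
Loop ends.

Final answer: 3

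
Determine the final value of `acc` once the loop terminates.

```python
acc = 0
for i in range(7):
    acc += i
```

Let's trace through this code step by step.

Initialize: acc = 0
Entering loop: for i in range(7):
After iteration 1: i = 0, acc = 0
After iteration 2: i = 1, acc = 1
After iteration 3: i = 2, acc = 3
After iteration 4: i = 3, acc = 6
After iteration 5: i = 4, acc = 10
After iteration 6: i = 5, acc = 15
After iteration 7: i = 6, acc = 21
Loop ends.

Final answer: 21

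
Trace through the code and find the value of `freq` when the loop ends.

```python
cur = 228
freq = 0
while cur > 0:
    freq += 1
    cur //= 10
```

Let's trace through this code step by step.

Initialize: cur = 228
Initialize: freq = 0
Entering loop: while cur > 0:
After iteration 1: cur = 22, freq = 1
After iteration 2: cur = 2, freq = 2
After iteration 3: cur = 0, freq = 3
Loop ends.

Final answer: 3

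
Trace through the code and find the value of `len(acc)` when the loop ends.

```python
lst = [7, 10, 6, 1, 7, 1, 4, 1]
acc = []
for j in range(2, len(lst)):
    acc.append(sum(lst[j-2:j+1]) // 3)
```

Let's trace through this code step by step.

Initialize: lst = [7, 10, 6, 1, 7, 1, 4, 1]
Initialize: acc = []
Entering loop: for j in range(2, len(lst)):
After iteration 1: j = 2, acc = [7]
After iteration 2: j = 3, acc = [7, 5]
After iteration 3: j = 4, acc = [7, 5, 4]
After iteration 4: j = 5, acc = [7, 5, 4, 3]
After iteration 5: j = 6, acc = [7, 5, 4, 3, 4]
After iteration 6: j = 7, acc = [7, 5, 4, 3, 4, 2]
Loop ends.
len(acc) = 6

Final answer: 6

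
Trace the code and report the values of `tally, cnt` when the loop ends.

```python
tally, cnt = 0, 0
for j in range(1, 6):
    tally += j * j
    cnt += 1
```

Let's trace through this code step by step.

Initialize: tally = 0
Initialize: cnt = 0
Entering loop: for j in range(1, 6):
After iteration 1: j = 1, tally = 1, cnt = 1
After iteration 2: j = 2, tally = 5, cnt = 2
After iteration 3: j = 3, tally = 14, cnt = 3
After iteration 4: j = 4, tally = 30, cnt = 4
After iteration 5: j = 5, tally = 55, cnt = 5
Loop ends.

Final answer: 55, 5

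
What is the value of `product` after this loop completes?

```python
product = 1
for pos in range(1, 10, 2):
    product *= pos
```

Let's trace through this code step by step.

Initialize: product = 1
Entering loop: for pos in range(1, 10, 2):
After iteration 1: pos = 1, product = 1
After iteration 2: pos = 3, product = 3
After iteration 3: pos = 5, product = 15
After iteration 4: pos = 7, product = 105
After iteration 5: pos = 9, product = 945
Loop ends.

Final answer: 945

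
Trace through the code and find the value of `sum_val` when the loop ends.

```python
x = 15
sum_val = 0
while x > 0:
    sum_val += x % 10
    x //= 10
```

Let's trace through this code step by step.

Initialize: x = 15
Initialize: sum_val = 0
Entering loop: while x > 0:
After iteration 1: x = 1, sum_val = 5
After iteration 2: x = 0, sum_val = 6
Loop ends.

Final answer: 6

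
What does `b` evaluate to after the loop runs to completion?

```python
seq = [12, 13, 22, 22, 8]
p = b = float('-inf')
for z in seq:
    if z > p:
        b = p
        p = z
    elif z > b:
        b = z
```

Let's trace through this code step by step.

Initialize: seq = [12, 13, 22, 22, 8]
Initialize: p = -inf
Initialize: b = -inf
Entering loop: for z in seq:
After iteration 1: z = 12, p = 12, b = -inf
After iteration 2: z = 13, p = 13, b = 12
After iteration 3: z = 22, p = 22, b = 13
After iteration 4: z = 22, p = 22, b = 22
After iteration 5: z = 8, p = 22, b = 22
Loop ends.

Final answer: 22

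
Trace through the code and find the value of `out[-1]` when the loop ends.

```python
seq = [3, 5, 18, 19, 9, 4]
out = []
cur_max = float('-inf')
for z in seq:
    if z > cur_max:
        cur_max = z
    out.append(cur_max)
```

Let's trace through this code step by step.

Initialize: seq = [3, 5, 18, 19, 9, 4]
Initialize: out = []
Initialize: cur_max = -inf
Entering loop: for z in seq:
After iteration 1: z = 3, out = [3], cur_max = 3
After iteration 2: z = 5, out = [3, 5], cur_max = 5
After iteration 3: z = 18, out = [3, 5, 18], cur_max = 18
After iteration 4: z = 19, out = [3, 5, 18, 19], cur_max = 19
After iteration 5: z = 9, out = [3, 5, 18, 19, 19], cur_max = 19
After iteration 6: z = 4, out = [3, 5, 18, 19, 19, 19], cur_max = 19
Loop ends.
out[-1] = 19

Final answer: 19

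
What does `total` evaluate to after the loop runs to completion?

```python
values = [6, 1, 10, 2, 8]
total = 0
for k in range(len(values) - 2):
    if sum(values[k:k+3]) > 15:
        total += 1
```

Let's trace through this code step by step.

Initialize: values = [6, 1, 10, 2, 8]
Initialize: total = 0
Entering loop: for k in range(len(values) - 2):
After iteration 1: k = 0, total = 1
After iteration 2: k = 1, total = 1
After iteration 3: k = 2, total = 2
Loop ends.

Final answer: 2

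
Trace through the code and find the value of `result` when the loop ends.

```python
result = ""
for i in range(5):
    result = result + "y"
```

Let's trace through this code step by step.

Initialize: result = ''
Entering loop: for i in range(5):
After iteration 1: i = 0, result = 'y'
After iteration 2: i = 1, result = 'yy'
After iteration 3: i = 2, result = 'yyy'
After iteration 4: i = 3, result = 'yyyy'
After iteration 5: i = 4, result = 'yyyyy'
Loop ends.

Final answer: 'yyyyy'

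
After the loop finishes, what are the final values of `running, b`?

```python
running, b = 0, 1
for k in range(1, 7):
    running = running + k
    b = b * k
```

Let's trace through this code step by step.

Initialize: running = 0
Initialize: b = 1
Entering loop: for k in range(1, 7):
After iteration 1: k = 1, running = 1, b = 1
After iteration 2: k = 2, running = 3, b = 2
After iteration 3: k = 3, running = 6, b = 6
After iteration 4: k = 4, running = 10, b = 24
After iteration 5: k = 5, running = 15, b = 120
After iteration 6: k = 6, running = 21, b = 720
Loop ends.

Final answer: 21, 720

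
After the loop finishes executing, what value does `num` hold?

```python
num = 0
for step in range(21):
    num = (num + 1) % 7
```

Let's trace through this code step by step.

Initialize: num = 0
Entering loop: for step in range(21):
After iteration 1: step = 0, num = 1
After iteration 2: step = 1, num = 2
After iteration 3: step = 2, num = 3
After iteration 4: step = 3, num = 4
After iteration 5: step = 4, num = 5
After iteration 6: step = 5, num = 6
After iteration 7: step = 6, num = 0
After iteration 8: step = 7, num = 1
After iteration 9: step = 8, num = 2
After iteration 10: step = 9, num = 3
After iteration 11: step = 10, num = 4
After iteration 12: step = 11, num = 5
After iteration 13: step = 12, num = 6
After iteration 14: step = 13, num = 0
After iteration 15: step = 14, num = 1
After iteration 16: step = 15, num = 2
After iteration 17: step = 16, num = 3
After iteration 18: step = 17, num = 4
After iteration 19: step = 18, num = 5
After iteration 20: step = 19, num = 6
After iteration 21: step = 20, num = 0
Loop ends.

Final answer: 0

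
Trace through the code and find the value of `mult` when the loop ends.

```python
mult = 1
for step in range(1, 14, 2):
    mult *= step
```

Let's trace through this code step by step.

Initialize: mult = 1
Entering loop: for step in range(1, 14, 2):
After iteration 1: step = 1, mult = 1
After iteration 2: step = 3, mult = 3
After iteration 3: step = 5, mult = 15
After iteration 4: step = 7, mult = 105
After iteration 5: step = 9, mult = 945
After iteration 6: step = 11, mult = 10395
After iteration 7: step = 13, mult = 135135
Loop ends.

Final answer: 135135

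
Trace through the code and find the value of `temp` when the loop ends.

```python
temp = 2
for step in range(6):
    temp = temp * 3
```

Let's trace through this code step by step.

Initialize: temp = 2
Entering loop: for step in range(6):
After iteration 1: step = 0, temp = 6
After iteration 2: step = 1, temp = 18
After iteration 3: step = 2, temp = 54
After iteration 4: step = 3, temp = 162
After iteration 5: step = 4, temp = 486
After iteration 6: step = 5, temp = 1458
Loop ends.

Final answer: 1458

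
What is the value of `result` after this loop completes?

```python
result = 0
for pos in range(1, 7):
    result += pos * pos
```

Let's trace through this code step by step.

Initialize: result = 0
Entering loop: for pos in range(1, 7):
After iteration 1: pos = 1, result = 1
After iteration 2: pos = 2, result = 5
After iteration 3: pos = 3, result = 14
After iteration 4: pos = 4, result = 30
After iteration 5: pos = 5, result = 55
After iteration 6: pos = 6, result = 91
Loop ends.

Final answer: 91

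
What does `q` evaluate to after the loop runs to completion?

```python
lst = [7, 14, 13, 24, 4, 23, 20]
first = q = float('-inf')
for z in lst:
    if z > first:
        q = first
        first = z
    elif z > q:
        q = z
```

Let's trace through this code step by step.

Initialize: lst = [7, 14, 13, 24, 4, 23, 20]
Initialize: first = -inf
Initialize: q = -inf
Entering loop: for z in lst:
After iteration 1: z = 7, first = 7, q = -inf
After iteration 2: z = 14, first = 14, q = 7
After iteration 3: z = 13, first = 14, q = 13
After iteration 4: z = 24, first = 24, q = 14
After iteration 5: z = 4, first = 24, q = 14
After iteration 6: z = 23, first = 24, q = 23
After iteration 7: z = 20, first = 24, q = 23
Loop ends.

Final answer: 23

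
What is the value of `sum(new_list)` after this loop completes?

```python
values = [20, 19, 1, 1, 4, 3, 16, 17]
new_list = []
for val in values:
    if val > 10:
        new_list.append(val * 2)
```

Let's trace through this code step by step.

Initialize: values = [20, 19, 1, 1, 4, 3, 16, 17]
Initialize: new_list = []
Entering loop: for val in values:
After iteration 1: val = 20, new_list = [40]
After iteration 2: val = 19, new_list = [40, 38]
After iteration 3: val = 1, new_list = [40, 38]
After iteration 4: val = 1, new_list = [40, 38]
After iteration 5: val = 4, new_list = [40, 38]
After iteration 6: val = 3, new_list = [40, 38]
After iteration 7: val = 16, new_list = [40, 38, 32]
After iteration 8: val = 17, new_list = [40, 38, 32, 34]
Loop ends.
sum(new_list) = 144

Final answer: 144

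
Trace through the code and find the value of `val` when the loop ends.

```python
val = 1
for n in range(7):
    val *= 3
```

Let's trace through this code step by step.

Initialize: val = 1
Entering loop: for n in range(7):
After iteration 1: n = 0, val = 3
After iteration 2: n = 1, val = 9
After iteration 3: n = 2, val = 27
After iteration 4: n = 3, val = 81
After iteration 5: n = 4, val = 243
After iteration 6: n = 5, val = 729
After iteration 7: n = 6, val = 2187
Loop ends.

Final answer: 2187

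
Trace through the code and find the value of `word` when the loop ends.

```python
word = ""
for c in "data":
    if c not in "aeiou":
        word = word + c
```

Let's trace through this code step by step.

Initialize: word = ''
Entering loop: for c in "data":
After iteration 1: c = 'd', word = 'd'
After iteration 2: c = 'a', word = 'd'
After iteration 3: c = 't', word = 'dt'
After iteration 4: c = 'a', word = 'dt'
Loop ends.

Final answer: 'dt'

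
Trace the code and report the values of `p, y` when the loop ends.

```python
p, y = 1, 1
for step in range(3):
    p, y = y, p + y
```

Let's trace through this code step by step.

Initialize: p = 1
Initialize: y = 1
Entering loop: for step in range(3):
After iteration 1: step = 0, p = 1, y = 2
After iteration 2: step = 1, p = 2, y = 3
After iteration 3: step = 2, p = 3, y = 5
Loop ends.

Final answer: 3, 5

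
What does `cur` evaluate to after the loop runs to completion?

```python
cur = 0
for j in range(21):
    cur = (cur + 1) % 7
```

Let's trace through this code step by step.

Initialize: cur = 0
Entering loop: for j in range(21):
After iteration 1: j = 0, cur = 1
After iteration 2: j = 1, cur = 2
After iteration 3: j = 2, cur = 3
After iteration 4: j = 3, cur = 4
After iteration 5: j = 4, cur = 5
After iteration 6: j = 5, cur = 6
After iteration 7: j = 6, cur = 0
After iteration 8: j = 7, cur = 1
After iteration 9: j = 8, cur = 2
After iteration 10: j = 9, cur = 3
After iteration 11: j = 10, cur = 4
After iteration 12: j = 11, cur = 5
After iteration 13: j = 12, cur = 6
After iteration 14: j = 13, cur = 0
After iteration 15: j = 14, cur = 1
After iteration 16: j = 15, cur = 2
After iteration 17: j = 16, cur = 3
After iteration 18: j = 17, cur = 4
After iteration 19: j = 18, cur = 5
After iteration 20: j = 19, cur = 6
After iteration 21: j = 20, cur = 0
Loop ends.

Final answer: 0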